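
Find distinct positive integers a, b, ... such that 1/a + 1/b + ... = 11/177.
1/17 + 1/301 + 1/905709

Greedy algorithm:
11/177: ceiling(177/11) = 17, use 1/17
10/3009: ceiling(3009/10) = 301, use 1/301
1/905709: ceiling(905709/1) = 905709, use 1/905709
Result: 11/177 = 1/17 + 1/301 + 1/905709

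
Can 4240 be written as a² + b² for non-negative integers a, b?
12² + 64² (a=12, b=64)

Factorization: 4240 = 2^4 × 5 × 53
By Fermat: n is sum of two squares iff every prime p ≡ 3 (mod 4) appears to even power.
All primes ≡ 3 (mod 4) appear to even power.
Search a = 0, 1, 2, … for 4240 - a² a perfect square: first hit at a = 12: 4240 - 144 = 4096 = 64².
4240 = 12² + 64² = 144 + 4096 ✓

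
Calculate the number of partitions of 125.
3163127352

p(n) counts ways to write n as a sum of positive integers (order ignored).
Euler's pentagonal recurrence: p(k) = p(k-1) + p(k-2) - p(k-5) - p(k-7) + p(k-12) + p(k-15) - ... (offsets j(3j∓1)/2, signs ++--, p(0)=1, p(<0)=0).
DP table for k = 0..124: p(0)=1, p(1)=1, p(2)=2, p(3)=3, p(4)=5, p(5)=7, p(6)=11, p(7)=15, p(8)=22, p(9)=30, p(10)=42, p(11)=56, p(12)=77, p(13)=101, p(14)=135, p(15)=176, p(16)=231, p(17)=297, p(18)=385, p(19)=490, p(20)=627, p(21)=792, p(22)=1002, p(23)=1255, p(24)=1575, p(25)=1958, p(26)=2436, p(27)=3010, p(28)=3718, p(29)=4565, p(30)=5604, p(31)=6842, p(32)=8349, p(33)=10143, p(34)=12310, p(35)=14883, p(36)=17977, p(37)=21637, p(38)=26015, p(39)=31185, p(40)=37338, p(41)=44583, p(42)=53174, p(43)=63261, p(44)=75175, p(45)=89134, p(46)=105558, p(47)=124754, p(48)=147273, p(49)=173525, p(50)=204226, p(51)=239943, p(52)=281589, p(53)=329931, p(54)=386155, p(55)=451276, p(56)=526823, p(57)=614154, p(58)=715220, p(59)=831820, p(60)=966467, p(61)=1121505, p(62)=1300156, p(63)=1505499, p(64)=1741630, p(65)=2012558, p(66)=2323520, p(67)=2679689, p(68)=3087735, p(69)=3554345, p(70)=4087968, p(71)=4697205, p(72)=5392783, p(73)=6185689, p(74)=7089500, p(75)=8118264, p(76)=9289091, p(77)=10619863, p(78)=12132164, p(79)=13848650, p(80)=15796476, p(81)=18004327, p(82)=20506255, p(83)=23338469, p(84)=26543660, p(85)=30167357, p(86)=34262962, p(87)=38887673, p(88)=44108109, p(89)=49995925, p(90)=56634173, p(91)=64112359, p(92)=72533807, p(93)=82010177, p(94)=92669720, p(95)=104651419, p(96)=118114304, p(97)=133230930, p(98)=150198136, p(99)=169229875, p(100)=190569292, p(101)=214481126, p(102)=241265379, p(103)=271248950, p(104)=304801365, p(105)=342325709, p(106)=384276336, p(107)=431149389, p(108)=483502844, p(109)=541946240, p(110)=607163746, p(111)=679903203, p(112)=761002156, p(113)=851376628, p(114)=952050665, p(115)=1064144451, p(116)=1188908248, p(117)=1327710076, p(118)=1482074143, p(119)=1653668665, p(120)=1844349560, p(121)=2056148051, p(122)=2291320912, p(123)=2552338241, p(124)=2841940500.
Final step: p(125) = p(124) + p(123) - p(120) - p(118) + p(113) + p(110) - p(103) - p(99) + p(90) + p(85) - p(74) - p(68) + p(55) + p(48) - p(33) - p(25) + p(8)
= 2841940500 + 2552338241 - 1844349560 - 1482074143 + 851376628 + 607163746 - 271248950 - 169229875 + 56634173 + 30167357 - 7089500 - 3087735 + 451276 + 147273 - 10143 - 1958 + 22
= 3163127352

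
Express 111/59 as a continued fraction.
[1; 1, 7, 2, 3]

Euclidean algorithm steps:
111 = 1 × 59 + 52
59 = 1 × 52 + 7
52 = 7 × 7 + 3
7 = 2 × 3 + 1
3 = 3 × 1 + 0
Continued fraction: [1; 1, 7, 2, 3]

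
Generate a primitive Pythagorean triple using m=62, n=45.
(1819, 5580, 5869)

Euclid's formula: a = m² - n², b = 2mn, c = m² + n²
m = 62, n = 45
a = 62² - 45² = 3844 - 2025 = 1819
b = 2 × 62 × 45 = 5580
c = 62² + 45² = 3844 + 2025 = 5869
Verification: 1819² + 5580² = 3308761 + 31136400 = 34445161 = 5869² ✓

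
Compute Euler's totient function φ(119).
96

119 = 7 × 17
φ(n) = n × ∏(1 - 1/p) for each prime p dividing n
φ(119) = 119 × (1 - 1/7) × (1 - 1/17) = 96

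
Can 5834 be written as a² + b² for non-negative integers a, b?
53² + 55² (a=53, b=55)

Factorization: 5834 = 2 × 2917
By Fermat: n is sum of two squares iff every prime p ≡ 3 (mod 4) appears to even power.
All primes ≡ 3 (mod 4) appear to even power.
Search a = 0, 1, 2, … for 5834 - a² a perfect square: first hit at a = 53: 5834 - 2809 = 3025 = 55².
5834 = 53² + 55² = 2809 + 3025 ✓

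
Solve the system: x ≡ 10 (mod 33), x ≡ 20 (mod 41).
307

Using Chinese Remainder Theorem:
M = 33 × 41 = 1353
M1 = 41, M2 = 33
y1 = 41^(-1) mod 33 = 29
y2 = 33^(-1) mod 41 = 5
x = (10×41×29 + 20×33×5) mod 1353 = 307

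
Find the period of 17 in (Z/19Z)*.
9

19 is prime, so ord(17) divides φ(19) = 18.
Divisors of 18: 1, 2, 3, 6, 9, 18.
Repeated squaring: 17^1 ≡ 17, 17^2 ≡ 4, 17^4 ≡ 16, 17^8 ≡ 9, 17^16 ≡ 5 (mod 19).
Test 17^d mod 19 for each divisor d in increasing order:
17^1 ≡ 17
17^2 ≡ 4
17^3 = 17^2·17^1 ≡ 11
17^6 = 17^4·17^2 ≡ 7
17^9 = 17^8·17^1 ≡ 1  ← first divisor giving 1
The order is 9.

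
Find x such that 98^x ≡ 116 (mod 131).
71

Baby-step giant-step with step n = ⌈√131⌉ = 12.
Baby steps 98^j mod 131 (j:value) for j=0..11: 0:1, 1:98, 2:41, 3:88, 4:109, 5:71, 6:15, 7:29, 8:91, 9:10, 10:63, 11:17.
Giant-step multiplier: 98^(-12) ≡ 98^(130-12) = 98^118 ≡ 46 (mod 131).
Giant steps γ_i = 116·46^i mod 131: γ_0=116, γ_1=96, γ_2=93, γ_3=86, γ_4=26, γ_5=17 (in table at j=11).
x = i·n + j = 5·12 + 11 = 71.
Check: 98^71 ≡ 116 (mod 131).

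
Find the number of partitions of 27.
3010

p(n) counts ways to write n as a sum of positive integers (order ignored).
Euler's pentagonal recurrence: p(k) = p(k-1) + p(k-2) - p(k-5) - p(k-7) + p(k-12) + p(k-15) - ... (offsets j(3j∓1)/2, signs ++--, p(0)=1, p(<0)=0).
DP table for k = 0..26: p(0)=1, p(1)=1, p(2)=2, p(3)=3, p(4)=5, p(5)=7, p(6)=11, p(7)=15, p(8)=22, p(9)=30, p(10)=42, p(11)=56, p(12)=77, p(13)=101, p(14)=135, p(15)=176, p(16)=231, p(17)=297, p(18)=385, p(19)=490, p(20)=627, p(21)=792, p(22)=1002, p(23)=1255, p(24)=1575, p(25)=1958, p(26)=2436.
Final step: p(27) = p(26) + p(25) - p(22) - p(20) + p(15) + p(12) - p(5) - p(1)
= 2436 + 1958 - 1002 - 627 + 176 + 77 - 7 - 1
= 3010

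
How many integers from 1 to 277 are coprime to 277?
276

277 = 277
φ(n) = n × ∏(1 - 1/p) for each prime p dividing n
φ(277) = 277 × (1 - 1/277) = 276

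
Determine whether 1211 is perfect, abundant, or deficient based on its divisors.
deficient

Proper divisors of 1211: sum = 1 + 7 + 173 = 181
Since 181 < 1211, 1211 is deficient.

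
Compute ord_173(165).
172

173 is prime, so ord(165) divides φ(173) = 172.
Divisors of 172: 1, 2, 4, 43, 86, 172.
Repeated squaring: 165^1 ≡ 165, 165^2 ≡ 64, 165^4 ≡ 117, 165^8 ≡ 22, 165^16 ≡ 138, 165^32 ≡ 14, 165^64 ≡ 23, 165^128 ≡ 10 (mod 173).
Test 165^d mod 173 for each divisor d in increasing order:
165^1 ≡ 165
165^2 ≡ 64
165^4 ≡ 117
165^43 = 165^32·165^8·165^2·165^1 ≡ 80
165^86 = 165^64·165^16·165^4·165^2 ≡ 172
165^172 = 165^128·165^32·165^8·165^4 ≡ 1  ← first divisor giving 1
The order is 172.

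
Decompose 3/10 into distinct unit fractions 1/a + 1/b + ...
1/4 + 1/20

Greedy algorithm:
3/10: ceiling(10/3) = 4, use 1/4
1/20: ceiling(20/1) = 20, use 1/20
Result: 3/10 = 1/4 + 1/20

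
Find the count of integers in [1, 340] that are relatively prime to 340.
128

340 = 2^2 × 5 × 17
φ(n) = n × ∏(1 - 1/p) for each prime p dividing n
φ(340) = 340 × (1 - 1/2) × (1 - 1/5) × (1 - 1/17) = 128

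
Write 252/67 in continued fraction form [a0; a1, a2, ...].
[3; 1, 3, 5, 3]

Euclidean algorithm steps:
252 = 3 × 67 + 51
67 = 1 × 51 + 16
51 = 3 × 16 + 3
16 = 5 × 3 + 1
3 = 3 × 1 + 0
Continued fraction: [3; 1, 3, 5, 3]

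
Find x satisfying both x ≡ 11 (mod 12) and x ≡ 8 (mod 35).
323

Using Chinese Remainder Theorem:
M = 12 × 35 = 420
M1 = 35, M2 = 12
y1 = 35^(-1) mod 12 = 11
y2 = 12^(-1) mod 35 = 3
x = (11×35×11 + 8×12×3) mod 420 = 323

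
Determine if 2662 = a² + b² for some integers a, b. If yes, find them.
Not possible

Factorization: 2662 = 2 × 11^3
By Fermat: n is sum of two squares iff every prime p ≡ 3 (mod 4) appears to even power.
Prime(s) ≡ 3 (mod 4) with odd exponent: [(11, 3)]
Therefore 2662 cannot be expressed as a² + b².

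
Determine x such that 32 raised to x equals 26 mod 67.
4

Baby-step giant-step with step n = ⌈√67⌉ = 9.
Baby steps 32^j mod 67 (j:value) for j=0..8: 0:1, 1:32, 2:19, 3:5, 4:26, 5:28, 6:25, 7:63, 8:6.
h = 26 is already in the table at j=4, so x = 4.
Check: 32^4 ≡ 26 (mod 67).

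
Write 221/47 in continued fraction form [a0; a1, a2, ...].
[4; 1, 2, 2, 1, 4]

Euclidean algorithm steps:
221 = 4 × 47 + 33
47 = 1 × 33 + 14
33 = 2 × 14 + 5
14 = 2 × 5 + 4
5 = 1 × 4 + 1
4 = 4 × 1 + 0
Continued fraction: [4; 1, 2, 2, 1, 4]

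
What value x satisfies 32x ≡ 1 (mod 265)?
58

gcd(32, 265) = 1, so the inverse exists.
Extended Euclidean algorithm on (265, 32):
265 = 8 × 32 + 9  ⟹  9 = (1)·265 + (-8)·32
32 = 3 × 9 + 5  ⟹  5 = (-3)·265 + (25)·32
9 = 1 × 5 + 4  ⟹  4 = (4)·265 + (-33)·32
5 = 1 × 4 + 1  ⟹  1 = (-7)·265 + (58)·32
So (58)·32 ≡ 1 (mod 265), i.e. 32^(-1) ≡ 58 (mod 265).
Check: 32 × 58 = 1856 ≡ 1 (mod 265)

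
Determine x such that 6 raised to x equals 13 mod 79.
38

Baby-step giant-step with step n = ⌈√79⌉ = 9.
Baby steps 6^j mod 79 (j:value) for j=0..8: 0:1, 1:6, 2:36, 3:58, 4:32, 5:34, 6:46, 7:39, 8:76.
Giant-step multiplier: 6^(-9) ≡ 6^(78-9) = 6^69 ≡ 57 (mod 79).
Giant steps γ_i = 13·57^i mod 79: γ_0=13, γ_1=30, γ_2=51, γ_3=63, γ_4=36 (in table at j=2).
x = i·n + j = 4·9 + 2 = 38.
Check: 6^38 ≡ 13 (mod 79).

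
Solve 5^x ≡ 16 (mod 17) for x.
8

Baby-step giant-step with step n = ⌈√17⌉ = 5.
Baby steps 5^j mod 17 (j:value) for j=0..4: 0:1, 1:5, 2:8, 3:6, 4:13.
Giant-step multiplier: 5^(-5) ≡ 5^(16-5) = 5^11 ≡ 11 (mod 17).
Giant steps γ_i = 16·11^i mod 17: γ_0=16, γ_1=6 (in table at j=3).
x = i·n + j = 1·5 + 3 = 8.
Check: 5^8 ≡ 16 (mod 17).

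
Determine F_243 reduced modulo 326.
148

Matrix identity: Q^n = [[F_(n+1), F_n], [F_n, F_(n-1)]] with Q = [[1,1],[1,0]].
n = 243 = 11110011₂. Square-and-multiply, entries mod 326:
Q^1 = [[1,1],[1,0]]
Q^3 = (Q^1)²·Q = [[3,2],[2,1]]
Q^7 = (Q^3)²·Q = [[21,13],[13,8]]
Q^15 = (Q^7)²·Q = [[9,284],[284,51]]
Q^30 = (Q^15)² = [[215,88],[88,127]]
Q^60 = (Q^30)² = [[179,104],[104,75]]
Q^121 = (Q^60)²·Q = [[161,151],[151,10]]
Q^243 = (Q^121)²·Q = [[215,148],[148,67]]
F_243 mod 326 = Q^243[0][1] = 148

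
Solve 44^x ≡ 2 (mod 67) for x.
13

Baby-step giant-step with step n = ⌈√67⌉ = 9.
Baby steps 44^j mod 67 (j:value) for j=0..8: 0:1, 1:44, 2:60, 3:27, 4:49, 5:12, 6:59, 7:50, 8:56.
Giant-step multiplier: 44^(-9) ≡ 44^(66-9) = 44^57 ≡ 58 (mod 67).
Giant steps γ_i = 2·58^i mod 67: γ_0=2, γ_1=49 (in table at j=4).
x = i·n + j = 1·9 + 4 = 13.
Check: 44^13 ≡ 2 (mod 67).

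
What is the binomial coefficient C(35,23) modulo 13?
0

Using Lucas' theorem:
Write n=35 and k=23 in base 13:
n in base 13: [2, 9]
k in base 13: [1, 10]
C(35,23) mod 13 = ∏ C(n_i, k_i) mod 13
Digit binomials (mod 13): C(2,1) = 2; C(9,10) = 0 (k_i > n_i)
Product: 2 × 0 = 0 ≡ 0 (mod 13)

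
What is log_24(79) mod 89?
26

Baby-step giant-step with step n = ⌈√89⌉ = 10.
Baby steps 24^j mod 89 (j:value) for j=0..9: 0:1, 1:24, 2:42, 3:29, 4:73, 5:61, 6:40, 7:70, 8:78, 9:3.
Giant-step multiplier: 24^(-10) ≡ 24^(88-10) = 24^78 ≡ 68 (mod 89).
Giant steps γ_i = 79·68^i mod 89: γ_0=79, γ_1=32, γ_2=40 (in table at j=6).
x = i·n + j = 2·10 + 6 = 26.
Check: 24^26 ≡ 79 (mod 89).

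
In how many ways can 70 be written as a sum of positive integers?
4087968

p(n) counts ways to write n as a sum of positive integers (order ignored).
Euler's pentagonal recurrence: p(k) = p(k-1) + p(k-2) - p(k-5) - p(k-7) + p(k-12) + p(k-15) - ... (offsets j(3j∓1)/2, signs ++--, p(0)=1, p(<0)=0).
DP table for k = 0..69: p(0)=1, p(1)=1, p(2)=2, p(3)=3, p(4)=5, p(5)=7, p(6)=11, p(7)=15, p(8)=22, p(9)=30, p(10)=42, p(11)=56, p(12)=77, p(13)=101, p(14)=135, p(15)=176, p(16)=231, p(17)=297, p(18)=385, p(19)=490, p(20)=627, p(21)=792, p(22)=1002, p(23)=1255, p(24)=1575, p(25)=1958, p(26)=2436, p(27)=3010, p(28)=3718, p(29)=4565, p(30)=5604, p(31)=6842, p(32)=8349, p(33)=10143, p(34)=12310, p(35)=14883, p(36)=17977, p(37)=21637, p(38)=26015, p(39)=31185, p(40)=37338, p(41)=44583, p(42)=53174, p(43)=63261, p(44)=75175, p(45)=89134, p(46)=105558, p(47)=124754, p(48)=147273, p(49)=173525, p(50)=204226, p(51)=239943, p(52)=281589, p(53)=329931, p(54)=386155, p(55)=451276, p(56)=526823, p(57)=614154, p(58)=715220, p(59)=831820, p(60)=966467, p(61)=1121505, p(62)=1300156, p(63)=1505499, p(64)=1741630, p(65)=2012558, p(66)=2323520, p(67)=2679689, p(68)=3087735, p(69)=3554345.
Final step: p(70) = p(69) + p(68) - p(65) - p(63) + p(58) + p(55) - p(48) - p(44) + p(35) + p(30) - p(19) - p(13) + p(0)
= 3554345 + 3087735 - 2012558 - 1505499 + 715220 + 451276 - 147273 - 75175 + 14883 + 5604 - 490 - 101 + 1
= 4087968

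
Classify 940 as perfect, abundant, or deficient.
abundant

Proper divisors of 940: sum = 1 + 2 + 4 + 5 + 10 + 20 + 47 + 94 + 188 + 235 + 470 = 1076
Since 1076 > 940, 940 is abundant.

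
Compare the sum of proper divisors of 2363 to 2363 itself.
deficient

Proper divisors of 2363: sum = 1 + 17 + 139 = 157
Since 157 < 2363, 2363 is deficient.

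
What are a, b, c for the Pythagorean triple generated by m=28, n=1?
(783, 56, 785)

Euclid's formula: a = m² - n², b = 2mn, c = m² + n²
m = 28, n = 1
a = 28² - 1² = 784 - 1 = 783
b = 2 × 28 × 1 = 56
c = 28² + 1² = 784 + 1 = 785
Verification: 783² + 56² = 613089 + 3136 = 616225 = 785² ✓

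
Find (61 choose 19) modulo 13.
11

Using Lucas' theorem:
Write n=61 and k=19 in base 13:
n in base 13: [4, 9]
k in base 13: [1, 6]
C(61,19) mod 13 = ∏ C(n_i, k_i) mod 13
Digit binomials (mod 13): C(4,1) = 4; C(9,6) = 84 ≡ 6
Product: 4 × 6 = 24 ≡ 11 (mod 13)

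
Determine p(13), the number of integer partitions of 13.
101

p(n) counts ways to write n as a sum of positive integers (order ignored).
Euler's pentagonal recurrence: p(k) = p(k-1) + p(k-2) - p(k-5) - p(k-7) + p(k-12) + p(k-15) - ... (offsets j(3j∓1)/2, signs ++--, p(0)=1, p(<0)=0).
DP table for k = 0..12: p(0)=1, p(1)=1, p(2)=2, p(3)=3, p(4)=5, p(5)=7, p(6)=11, p(7)=15, p(8)=22, p(9)=30, p(10)=42, p(11)=56, p(12)=77.
Final step: p(13) = p(12) + p(11) - p(8) - p(6) + p(1)
= 77 + 56 - 22 - 11 + 1
= 101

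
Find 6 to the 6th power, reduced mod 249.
93

Repeated squaring. Binary of 6 = 110.
6^1 ≡ 6 (mod 249); 6^2 ≡ 36 (mod 249); 6^4 ≡ 51 (mod 249)
6^6 = 6^2 × 6^4 ≡ 93 (mod 249)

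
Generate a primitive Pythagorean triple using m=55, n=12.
(2881, 1320, 3169)

Euclid's formula: a = m² - n², b = 2mn, c = m² + n²
m = 55, n = 12
a = 55² - 12² = 3025 - 144 = 2881
b = 2 × 55 × 12 = 1320
c = 55² + 12² = 3025 + 144 = 3169
Verification: 2881² + 1320² = 8300161 + 1742400 = 10042561 = 3169² ✓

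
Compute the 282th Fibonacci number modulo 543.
325

Matrix identity: Q^n = [[F_(n+1), F_n], [F_n, F_(n-1)]] with Q = [[1,1],[1,0]].
n = 282 = 100011010₂. Square-and-multiply, entries mod 543:
Q^1 = [[1,1],[1,0]]
Q^2 = (Q^1)² = [[2,1],[1,1]]
Q^4 = (Q^2)² = [[5,3],[3,2]]
Q^8 = (Q^4)² = [[34,21],[21,13]]
Q^17 = (Q^8)²·Q = [[412,511],[511,444]]
Q^35 = (Q^17)²·Q = [[24,266],[266,301]]
Q^70 = (Q^35)² = [[199,113],[113,86]]
Q^141 = (Q^70)²·Q = [[410,242],[242,168]]
Q^282 = (Q^141)² = [[233,325],[325,451]]
F_282 mod 543 = Q^282[0][1] = 325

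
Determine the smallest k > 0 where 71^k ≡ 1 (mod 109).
18

109 is prime, so ord(71) divides φ(109) = 108.
Divisors of 108: 1, 2, 3, 4, 6, 9, 12, 18, 27, 36, 54, 108.
Repeated squaring: 71^1 ≡ 71, 71^2 ≡ 27, 71^4 ≡ 75, 71^8 ≡ 66, 71^16 ≡ 105, 71^32 ≡ 16, 71^64 ≡ 38 (mod 109).
Test 71^d mod 109 for each divisor d in increasing order:
71^1 ≡ 71
71^2 ≡ 27
71^3 = 71^2·71^1 ≡ 64
71^4 ≡ 75
71^6 = 71^4·71^2 ≡ 63
71^9 = 71^8·71^1 ≡ 108
71^12 = 71^8·71^4 ≡ 45
71^18 = 71^16·71^2 ≡ 1  ← first divisor giving 1
The order is 18.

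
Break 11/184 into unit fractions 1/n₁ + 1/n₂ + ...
1/17 + 1/1043 + 1/3262504

Greedy algorithm:
11/184: ceiling(184/11) = 17, use 1/17
3/3128: ceiling(3128/3) = 1043, use 1/1043
1/3262504: ceiling(3262504/1) = 3262504, use 1/3262504
Result: 11/184 = 1/17 + 1/1043 + 1/3262504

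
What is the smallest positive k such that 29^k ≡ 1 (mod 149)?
37

149 is prime, so ord(29) divides φ(149) = 148.
Divisors of 148: 1, 2, 4, 37, 74, 148.
Repeated squaring: 29^1 ≡ 29, 29^2 ≡ 96, 29^4 ≡ 127, 29^8 ≡ 37, 29^16 ≡ 28, 29^32 ≡ 39, 29^64 ≡ 31, 29^128 ≡ 67 (mod 149).
Test 29^d mod 149 for each divisor d in increasing order:
29^1 ≡ 29
29^2 ≡ 96
29^4 ≡ 127
29^37 = 29^32·29^4·29^1 ≡ 1  ← first divisor giving 1
The order is 37.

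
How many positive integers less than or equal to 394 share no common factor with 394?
196

394 = 2 × 197
φ(n) = n × ∏(1 - 1/p) for each prime p dividing n
φ(394) = 394 × (1 - 1/2) × (1 - 1/197) = 196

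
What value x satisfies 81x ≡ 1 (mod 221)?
191

gcd(81, 221) = 1, so the inverse exists.
Extended Euclidean algorithm on (221, 81):
221 = 2 × 81 + 59  ⟹  59 = (1)·221 + (-2)·81
81 = 1 × 59 + 22  ⟹  22 = (-1)·221 + (3)·81
59 = 2 × 22 + 15  ⟹  15 = (3)·221 + (-8)·81
22 = 1 × 15 + 7  ⟹  7 = (-4)·221 + (11)·81
15 = 2 × 7 + 1  ⟹  1 = (11)·221 + (-30)·81
So (-30)·81 ≡ 1 (mod 221), i.e. 81^(-1) ≡ -30 ≡ 191 (mod 221).
Check: 81 × 191 = 15471 ≡ 1 (mod 221)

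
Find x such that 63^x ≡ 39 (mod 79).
29

Baby-step giant-step with step n = ⌈√79⌉ = 9.
Baby steps 63^j mod 79 (j:value) for j=0..8: 0:1, 1:63, 2:19, 3:12, 4:45, 5:70, 6:65, 7:66, 8:50.
Giant-step multiplier: 63^(-9) ≡ 63^(78-9) = 63^69 ≡ 71 (mod 79).
Giant steps γ_i = 39·71^i mod 79: γ_0=39, γ_1=4, γ_2=47, γ_3=19 (in table at j=2).
x = i·n + j = 3·9 + 2 = 29.
Check: 63^29 ≡ 39 (mod 79).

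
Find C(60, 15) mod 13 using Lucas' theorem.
8

Using Lucas' theorem:
Write n=60 and k=15 in base 13:
n in base 13: [4, 8]
k in base 13: [1, 2]
C(60,15) mod 13 = ∏ C(n_i, k_i) mod 13
Digit binomials (mod 13): C(4,1) = 4; C(8,2) = 28 ≡ 2
Product: 4 × 2 = 8 ≡ 8 (mod 13)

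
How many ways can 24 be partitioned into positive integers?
1575

p(n) counts ways to write n as a sum of positive integers (order ignored).
Euler's pentagonal recurrence: p(k) = p(k-1) + p(k-2) - p(k-5) - p(k-7) + p(k-12) + p(k-15) - ... (offsets j(3j∓1)/2, signs ++--, p(0)=1, p(<0)=0).
DP table for k = 0..23: p(0)=1, p(1)=1, p(2)=2, p(3)=3, p(4)=5, p(5)=7, p(6)=11, p(7)=15, p(8)=22, p(9)=30, p(10)=42, p(11)=56, p(12)=77, p(13)=101, p(14)=135, p(15)=176, p(16)=231, p(17)=297, p(18)=385, p(19)=490, p(20)=627, p(21)=792, p(22)=1002, p(23)=1255.
Final step: p(24) = p(23) + p(22) - p(19) - p(17) + p(12) + p(9) - p(2)
= 1255 + 1002 - 490 - 297 + 77 + 30 - 2
= 1575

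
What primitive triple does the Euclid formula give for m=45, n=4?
(2009, 360, 2041)

Euclid's formula: a = m² - n², b = 2mn, c = m² + n²
m = 45, n = 4
a = 45² - 4² = 2025 - 16 = 2009
b = 2 × 45 × 4 = 360
c = 45² + 4² = 2025 + 16 = 2041
Verification: 2009² + 360² = 4036081 + 129600 = 4165681 = 2041² ✓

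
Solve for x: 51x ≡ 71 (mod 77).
x ≡ 18 (mod 77)

gcd(51, 77) = 1, which divides 71, so solutions exist.
Find 51^(-1) mod 77 by the extended Euclidean algorithm:
77 = 1 × 51 + 26  ⟹  26 = (1)·77 + (-1)·51
51 = 1 × 26 + 25  ⟹  25 = (-1)·77 + (2)·51
26 = 1 × 25 + 1  ⟹  1 = (2)·77 + (-3)·51
So (-3)·51 ≡ 1 (mod 77), i.e. 51^(-1) ≡ -3 ≡ 74 (mod 77).
x ≡ 74 × 71 = 5254 ≡ 18 (mod 77).
Check: 51 × 18 = 918 ≡ 71 (mod 77).
Unique solution: x ≡ 18 (mod 77)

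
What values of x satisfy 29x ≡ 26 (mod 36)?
x ≡ 22 (mod 36)

gcd(29, 36) = 1, which divides 26, so solutions exist.
Find 29^(-1) mod 36 by the extended Euclidean algorithm:
36 = 1 × 29 + 7  ⟹  7 = (1)·36 + (-1)·29
29 = 4 × 7 + 1  ⟹  1 = (-4)·36 + (5)·29
So (5)·29 ≡ 1 (mod 36), i.e. 29^(-1) ≡ 5 (mod 36).
x ≡ 5 × 26 = 130 ≡ 22 (mod 36).
Check: 29 × 22 = 638 ≡ 26 (mod 36).
Unique solution: x ≡ 22 (mod 36)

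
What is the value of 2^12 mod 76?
68

Repeated squaring. Binary of 12 = 1100.
2^1 ≡ 2 (mod 76); 2^2 ≡ 4 (mod 76); 2^4 ≡ 16 (mod 76); 2^8 ≡ 28 (mod 76)
2^12 = 2^4 × 2^8 ≡ 68 (mod 76)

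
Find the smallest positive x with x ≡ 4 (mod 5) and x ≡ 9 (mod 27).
9

Using Chinese Remainder Theorem:
M = 5 × 27 = 135
M1 = 27, M2 = 5
y1 = 27^(-1) mod 5 = 3
y2 = 5^(-1) mod 27 = 11
x = (4×27×3 + 9×5×11) mod 135 = 9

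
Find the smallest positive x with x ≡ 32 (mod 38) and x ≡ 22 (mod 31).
146

Using Chinese Remainder Theorem:
M = 38 × 31 = 1178
M1 = 31, M2 = 38
y1 = 31^(-1) mod 38 = 27
y2 = 38^(-1) mod 31 = 9
x = (32×31×27 + 22×38×9) mod 1178 = 146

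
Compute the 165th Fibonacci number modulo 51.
32

Matrix identity: Q^n = [[F_(n+1), F_n], [F_n, F_(n-1)]] with Q = [[1,1],[1,0]].
n = 165 = 10100101₂. Square-and-multiply, entries mod 51:
Q^1 = [[1,1],[1,0]]
Q^2 = (Q^1)² = [[2,1],[1,1]]
Q^5 = (Q^2)²·Q = [[8,5],[5,3]]
Q^10 = (Q^5)² = [[38,4],[4,34]]
Q^20 = (Q^10)² = [[32,33],[33,50]]
Q^41 = (Q^20)²·Q = [[25,22],[22,3]]
Q^82 = (Q^41)² = [[38,4],[4,34]]
Q^165 = (Q^82)²·Q = [[14,32],[32,33]]
F_165 mod 51 = Q^165[0][1] = 32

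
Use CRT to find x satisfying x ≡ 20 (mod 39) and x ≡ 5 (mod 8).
293

Using Chinese Remainder Theorem:
M = 39 × 8 = 312
M1 = 8, M2 = 39
y1 = 8^(-1) mod 39 = 5
y2 = 39^(-1) mod 8 = 7
x = (20×8×5 + 5×39×7) mod 312 = 293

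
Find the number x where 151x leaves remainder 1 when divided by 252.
247

gcd(151, 252) = 1, so the inverse exists.
Extended Euclidean algorithm on (252, 151):
252 = 1 × 151 + 101  ⟹  101 = (1)·252 + (-1)·151
151 = 1 × 101 + 50  ⟹  50 = (-1)·252 + (2)·151
101 = 2 × 50 + 1  ⟹  1 = (3)·252 + (-5)·151
So (-5)·151 ≡ 1 (mod 252), i.e. 151^(-1) ≡ -5 ≡ 247 (mod 252).
Check: 151 × 247 = 37297 ≡ 1 (mod 252)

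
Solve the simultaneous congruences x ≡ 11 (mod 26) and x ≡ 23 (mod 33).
89

Using Chinese Remainder Theorem:
M = 26 × 33 = 858
M1 = 33, M2 = 26
y1 = 33^(-1) mod 26 = 15
y2 = 26^(-1) mod 33 = 14
x = (11×33×15 + 23×26×14) mod 858 = 89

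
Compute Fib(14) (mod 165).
47

Matrix identity: Q^n = [[F_(n+1), F_n], [F_n, F_(n-1)]] with Q = [[1,1],[1,0]].
n = 14 = 1110₂. Square-and-multiply, entries mod 165:
Q^1 = [[1,1],[1,0]]
Q^3 = (Q^1)²·Q = [[3,2],[2,1]]
Q^7 = (Q^3)²·Q = [[21,13],[13,8]]
Q^14 = (Q^7)² = [[115,47],[47,68]]
F_14 mod 165 = Q^14[0][1] = 47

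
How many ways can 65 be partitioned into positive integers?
2012558

p(n) counts ways to write n as a sum of positive integers (order ignored).
Euler's pentagonal recurrence: p(k) = p(k-1) + p(k-2) - p(k-5) - p(k-7) + p(k-12) + p(k-15) - ... (offsets j(3j∓1)/2, signs ++--, p(0)=1, p(<0)=0).
DP table for k = 0..64: p(0)=1, p(1)=1, p(2)=2, p(3)=3, p(4)=5, p(5)=7, p(6)=11, p(7)=15, p(8)=22, p(9)=30, p(10)=42, p(11)=56, p(12)=77, p(13)=101, p(14)=135, p(15)=176, p(16)=231, p(17)=297, p(18)=385, p(19)=490, p(20)=627, p(21)=792, p(22)=1002, p(23)=1255, p(24)=1575, p(25)=1958, p(26)=2436, p(27)=3010, p(28)=3718, p(29)=4565, p(30)=5604, p(31)=6842, p(32)=8349, p(33)=10143, p(34)=12310, p(35)=14883, p(36)=17977, p(37)=21637, p(38)=26015, p(39)=31185, p(40)=37338, p(41)=44583, p(42)=53174, p(43)=63261, p(44)=75175, p(45)=89134, p(46)=105558, p(47)=124754, p(48)=147273, p(49)=173525, p(50)=204226, p(51)=239943, p(52)=281589, p(53)=329931, p(54)=386155, p(55)=451276, p(56)=526823, p(57)=614154, p(58)=715220, p(59)=831820, p(60)=966467, p(61)=1121505, p(62)=1300156, p(63)=1505499, p(64)=1741630.
Final step: p(65) = p(64) + p(63) - p(60) - p(58) + p(53) + p(50) - p(43) - p(39) + p(30) + p(25) - p(14) - p(8)
= 1741630 + 1505499 - 966467 - 715220 + 329931 + 204226 - 63261 - 31185 + 5604 + 1958 - 135 - 22
= 2012558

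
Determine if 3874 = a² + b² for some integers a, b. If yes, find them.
25² + 57² (a=25, b=57)

Factorization: 3874 = 2 × 13 × 149
By Fermat: n is sum of two squares iff every prime p ≡ 3 (mod 4) appears to even power.
All primes ≡ 3 (mod 4) appear to even power.
Search a = 0, 1, 2, … for 3874 - a² a perfect square: first hit at a = 25: 3874 - 625 = 3249 = 57².
3874 = 25² + 57² = 625 + 3249 ✓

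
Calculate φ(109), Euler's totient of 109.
108

109 = 109
φ(n) = n × ∏(1 - 1/p) for each prime p dividing n
φ(109) = 109 × (1 - 1/109) = 108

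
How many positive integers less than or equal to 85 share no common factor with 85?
64

85 = 5 × 17
φ(n) = n × ∏(1 - 1/p) for each prime p dividing n
φ(85) = 85 × (1 - 1/5) × (1 - 1/17) = 64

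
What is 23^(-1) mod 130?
17

gcd(23, 130) = 1, so the inverse exists.
Extended Euclidean algorithm on (130, 23):
130 = 5 × 23 + 15  ⟹  15 = (1)·130 + (-5)·23
23 = 1 × 15 + 8  ⟹  8 = (-1)·130 + (6)·23
15 = 1 × 8 + 7  ⟹  7 = (2)·130 + (-11)·23
8 = 1 × 7 + 1  ⟹  1 = (-3)·130 + (17)·23
So (17)·23 ≡ 1 (mod 130), i.e. 23^(-1) ≡ 17 (mod 130).
Check: 23 × 17 = 391 ≡ 1 (mod 130)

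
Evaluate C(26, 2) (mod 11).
6

Using Lucas' theorem:
Write n=26 and k=2 in base 11:
n in base 11: [2, 4]
k in base 11: [0, 2]
C(26,2) mod 11 = ∏ C(n_i, k_i) mod 11
Digit binomials (mod 11): C(2,0) = 1; C(4,2) = 6
Product: 1 × 6 = 6 ≡ 6 (mod 11)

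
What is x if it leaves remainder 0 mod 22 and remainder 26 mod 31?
88

Using Chinese Remainder Theorem:
M = 22 × 31 = 682
M1 = 31, M2 = 22
y1 = 31^(-1) mod 22 = 5
y2 = 22^(-1) mod 31 = 24
x = (0×31×5 + 26×22×24) mod 682 = 88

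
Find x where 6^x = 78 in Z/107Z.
43

Baby-step giant-step with step n = ⌈√107⌉ = 11.
Baby steps 6^j mod 107 (j:value) for j=0..10: 0:1, 1:6, 2:36, 3:2, 4:12, 5:72, 6:4, 7:24, 8:37, 9:8, 10:48.
Giant-step multiplier: 6^(-11) ≡ 6^(106-11) = 6^95 ≡ 94 (mod 107).
Giant steps γ_i = 78·94^i mod 107: γ_0=78, γ_1=56, γ_2=21, γ_3=48 (in table at j=10).
x = i·n + j = 3·11 + 10 = 43.
Check: 6^43 ≡ 78 (mod 107).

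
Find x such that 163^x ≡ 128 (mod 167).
128

Baby-step giant-step with step n = ⌈√167⌉ = 13.
Baby steps 163^j mod 167 (j:value) for j=0..12: 0:1, 1:163, 2:16, 3:103, 4:89, 5:145, 6:88, 7:149, 8:72, 9:46, 10:150, 11:68, 12:62.
Giant-step multiplier: 163^(-13) ≡ 163^(166-13) = 163^153 ≡ 134 (mod 167).
Giant steps γ_i = 128·134^i mod 167: γ_0=128, γ_1=118, γ_2=114, γ_3=79, γ_4=65, γ_5=26, γ_6=144, γ_7=91, γ_8=3, γ_9=68 (in table at j=11).
x = i·n + j = 9·13 + 11 = 128.
Check: 163^128 ≡ 128 (mod 167).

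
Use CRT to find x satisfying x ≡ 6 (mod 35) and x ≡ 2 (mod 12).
146

Using Chinese Remainder Theorem:
M = 35 × 12 = 420
M1 = 12, M2 = 35
y1 = 12^(-1) mod 35 = 3
y2 = 35^(-1) mod 12 = 11
x = (6×12×3 + 2×35×11) mod 420 = 146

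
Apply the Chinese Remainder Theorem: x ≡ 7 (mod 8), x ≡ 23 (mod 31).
23

Using Chinese Remainder Theorem:
M = 8 × 31 = 248
M1 = 31, M2 = 8
y1 = 31^(-1) mod 8 = 7
y2 = 8^(-1) mod 31 = 4
x = (7×31×7 + 23×8×4) mod 248 = 23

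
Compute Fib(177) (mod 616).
442

Matrix identity: Q^n = [[F_(n+1), F_n], [F_n, F_(n-1)]] with Q = [[1,1],[1,0]].
n = 177 = 10110001₂. Square-and-multiply, entries mod 616:
Q^1 = [[1,1],[1,0]]
Q^2 = (Q^1)² = [[2,1],[1,1]]
Q^5 = (Q^2)²·Q = [[8,5],[5,3]]
Q^11 = (Q^5)²·Q = [[144,89],[89,55]]
Q^22 = (Q^11)² = [[321,463],[463,474]]
Q^44 = (Q^22)² = [[170,333],[333,453]]
Q^88 = (Q^44)² = [[573,483],[483,90]]
Q^177 = (Q^88)²·Q = [[351,442],[442,525]]
F_177 mod 616 = Q^177[0][1] = 442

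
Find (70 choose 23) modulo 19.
17

Using Lucas' theorem:
Write n=70 and k=23 in base 19:
n in base 19: [3, 13]
k in base 19: [1, 4]
C(70,23) mod 19 = ∏ C(n_i, k_i) mod 19
Digit binomials (mod 19): C(3,1) = 3; C(13,4) = 715 ≡ 12
Product: 3 × 12 = 36 ≡ 17 (mod 19)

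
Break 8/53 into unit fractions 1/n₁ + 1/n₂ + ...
1/7 + 1/124 + 1/46004

Greedy algorithm:
8/53: ceiling(53/8) = 7, use 1/7
3/371: ceiling(371/3) = 124, use 1/124
1/46004: ceiling(46004/1) = 46004, use 1/46004
Result: 8/53 = 1/7 + 1/124 + 1/46004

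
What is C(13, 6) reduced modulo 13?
0

Using Lucas' theorem:
Write n=13 and k=6 in base 13:
n in base 13: [1, 0]
k in base 13: [0, 6]
C(13,6) mod 13 = ∏ C(n_i, k_i) mod 13
Digit binomials (mod 13): C(1,0) = 1; C(0,6) = 0 (k_i > n_i)
Product: 1 × 0 = 0 ≡ 0 (mod 13)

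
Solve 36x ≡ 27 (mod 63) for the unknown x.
x ≡ 6 (mod 7)

gcd(36, 63) = 9, which divides 27, so solutions exist.
Divide through by 9: 4x ≡ 3 (mod 7).
Find 4^(-1) mod 7 by the extended Euclidean algorithm:
7 = 1 × 4 + 3  ⟹  3 = (1)·7 + (-1)·4
4 = 1 × 3 + 1  ⟹  1 = (-1)·7 + (2)·4
So (2)·4 ≡ 1 (mod 7), i.e. 4^(-1) ≡ 2 (mod 7).
x ≡ 2 × 3 = 6 ≡ 6 (mod 7).
Check: 36 × 6 = 216 ≡ 27 (mod 63).
x ≡ 6 (mod 7), giving 9 solutions mod 63.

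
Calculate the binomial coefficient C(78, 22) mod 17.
5

Using Lucas' theorem:
Write n=78 and k=22 in base 17:
n in base 17: [4, 10]
k in base 17: [1, 5]
C(78,22) mod 17 = ∏ C(n_i, k_i) mod 17
Digit binomials (mod 17): C(4,1) = 4; C(10,5) = 252 ≡ 14
Product: 4 × 14 = 56 ≡ 5 (mod 17)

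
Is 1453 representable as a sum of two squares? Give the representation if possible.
3² + 38² (a=3, b=38)

Factorization: 1453 = 1453
By Fermat: n is sum of two squares iff every prime p ≡ 3 (mod 4) appears to even power.
All primes ≡ 3 (mod 4) appear to even power.
Search a = 0, 1, 2, … for 1453 - a² a perfect square: first hit at a = 3: 1453 - 9 = 1444 = 38².
1453 = 3² + 38² = 9 + 1444 ✓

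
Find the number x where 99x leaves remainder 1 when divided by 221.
96

gcd(99, 221) = 1, so the inverse exists.
Extended Euclidean algorithm on (221, 99):
221 = 2 × 99 + 23  ⟹  23 = (1)·221 + (-2)·99
99 = 4 × 23 + 7  ⟹  7 = (-4)·221 + (9)·99
23 = 3 × 7 + 2  ⟹  2 = (13)·221 + (-29)·99
7 = 3 × 2 + 1  ⟹  1 = (-43)·221 + (96)·99
So (96)·99 ≡ 1 (mod 221), i.e. 99^(-1) ≡ 96 (mod 221).
Check: 99 × 96 = 9504 ≡ 1 (mod 221)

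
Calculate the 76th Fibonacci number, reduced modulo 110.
107

Matrix identity: Q^n = [[F_(n+1), F_n], [F_n, F_(n-1)]] with Q = [[1,1],[1,0]].
n = 76 = 1001100₂. Square-and-multiply, entries mod 110:
Q^1 = [[1,1],[1,0]]
Q^2 = (Q^1)² = [[2,1],[1,1]]
Q^4 = (Q^2)² = [[5,3],[3,2]]
Q^9 = (Q^4)²·Q = [[55,34],[34,21]]
Q^19 = (Q^9)²·Q = [[55,1],[1,54]]
Q^38 = (Q^19)² = [[56,109],[109,57]]
Q^76 = (Q^38)² = [[57,107],[107,60]]
F_76 mod 110 = Q^76[0][1] = 107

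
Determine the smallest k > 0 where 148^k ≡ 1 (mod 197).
98

197 is prime, so ord(148) divides φ(197) = 196.
Divisors of 196: 1, 2, 4, 7, 14, 28, 49, 98, 196.
Repeated squaring: 148^1 ≡ 148, 148^2 ≡ 37, 148^4 ≡ 187, 148^8 ≡ 100, 148^16 ≡ 150, 148^32 ≡ 42, 148^64 ≡ 188, 148^128 ≡ 81 (mod 197).
Test 148^d mod 197 for each divisor d in increasing order:
148^1 ≡ 148
148^2 ≡ 37
148^4 ≡ 187
148^7 = 148^4·148^2·148^1 ≡ 6
148^14 = 148^8·148^4·148^2 ≡ 36
148^28 = 148^16·148^8·148^4 ≡ 114
148^49 = 148^32·148^16·148^1 ≡ 196
148^98 = 148^64·148^32·148^2 ≡ 1  ← first divisor giving 1
The order is 98.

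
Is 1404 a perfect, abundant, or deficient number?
abundant

Proper divisors of 1404: sum = 1 + 2 + 3 + 4 + 6 + 9 + 12 + 13 + ... + 234 + 351 + 468 + 702 (23 divisors) = 2516
Since 2516 > 1404, 1404 is abundant.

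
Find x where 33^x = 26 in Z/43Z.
29

Baby-step giant-step with step n = ⌈√43⌉ = 7.
Baby steps 33^j mod 43 (j:value) for j=0..6: 0:1, 1:33, 2:14, 3:32, 4:24, 5:18, 6:35.
Giant-step multiplier: 33^(-7) ≡ 33^(42-7) = 33^35 ≡ 7 (mod 43).
Giant steps γ_i = 26·7^i mod 43: γ_0=26, γ_1=10, γ_2=27, γ_3=17, γ_4=33 (in table at j=1).
x = i·n + j = 4·7 + 1 = 29.
Check: 33^29 ≡ 26 (mod 43).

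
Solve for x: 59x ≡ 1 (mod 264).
179

gcd(59, 264) = 1, so the inverse exists.
Extended Euclidean algorithm on (264, 59):
264 = 4 × 59 + 28  ⟹  28 = (1)·264 + (-4)·59
59 = 2 × 28 + 3  ⟹  3 = (-2)·264 + (9)·59
28 = 9 × 3 + 1  ⟹  1 = (19)·264 + (-85)·59
So (-85)·59 ≡ 1 (mod 264), i.e. 59^(-1) ≡ -85 ≡ 179 (mod 264).
Check: 59 × 179 = 10561 ≡ 1 (mod 264)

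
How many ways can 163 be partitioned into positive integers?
142798995930

p(n) counts ways to write n as a sum of positive integers (order ignored).
Euler's pentagonal recurrence: p(k) = p(k-1) + p(k-2) - p(k-5) - p(k-7) + p(k-12) + p(k-15) - ... (offsets j(3j∓1)/2, signs ++--, p(0)=1, p(<0)=0).
DP table for k = 0..162: p(0)=1, p(1)=1, p(2)=2, p(3)=3, p(4)=5, p(5)=7, p(6)=11, p(7)=15, p(8)=22, p(9)=30, p(10)=42, p(11)=56, p(12)=77, p(13)=101, p(14)=135, p(15)=176, p(16)=231, p(17)=297, p(18)=385, p(19)=490, p(20)=627, p(21)=792, p(22)=1002, p(23)=1255, p(24)=1575, p(25)=1958, p(26)=2436, p(27)=3010, p(28)=3718, p(29)=4565, p(30)=5604, p(31)=6842, p(32)=8349, p(33)=10143, p(34)=12310, p(35)=14883, p(36)=17977, p(37)=21637, p(38)=26015, p(39)=31185, p(40)=37338, p(41)=44583, p(42)=53174, p(43)=63261, p(44)=75175, p(45)=89134, p(46)=105558, p(47)=124754, p(48)=147273, p(49)=173525, p(50)=204226, p(51)=239943, p(52)=281589, p(53)=329931, p(54)=386155, p(55)=451276, p(56)=526823, p(57)=614154, p(58)=715220, p(59)=831820, p(60)=966467, p(61)=1121505, p(62)=1300156, p(63)=1505499, p(64)=1741630, p(65)=2012558, p(66)=2323520, p(67)=2679689, p(68)=3087735, p(69)=3554345, p(70)=4087968, p(71)=4697205, p(72)=5392783, p(73)=6185689, p(74)=7089500, p(75)=8118264, p(76)=9289091, p(77)=10619863, p(78)=12132164, p(79)=13848650, p(80)=15796476, p(81)=18004327, p(82)=20506255, p(83)=23338469, p(84)=26543660, p(85)=30167357, p(86)=34262962, p(87)=38887673, p(88)=44108109, p(89)=49995925, p(90)=56634173, p(91)=64112359, p(92)=72533807, p(93)=82010177, p(94)=92669720, p(95)=104651419, p(96)=118114304, p(97)=133230930, p(98)=150198136, p(99)=169229875, p(100)=190569292, p(101)=214481126, p(102)=241265379, p(103)=271248950, p(104)=304801365, p(105)=342325709, p(106)=384276336, p(107)=431149389, p(108)=483502844, p(109)=541946240, p(110)=607163746, p(111)=679903203, p(112)=761002156, p(113)=851376628, p(114)=952050665, p(115)=1064144451, p(116)=1188908248, p(117)=1327710076, p(118)=1482074143, p(119)=1653668665, p(120)=1844349560, p(121)=2056148051, p(122)=2291320912, p(123)=2552338241, p(124)=2841940500, p(125)=3163127352, p(126)=3519222692, p(127)=3913864295, p(128)=4351078600, p(129)=4835271870, p(130)=5371315400, p(131)=5964539504, p(132)=6620830889, p(133)=7346629512, p(134)=8149040695, p(135)=9035836076, p(136)=10015581680, p(137)=11097645016, p(138)=12292341831, p(139)=13610949895, p(140)=15065878135, p(141)=16670689208, p(142)=18440293320, p(143)=20390982757, p(144)=22540654445, p(145)=24908858009, p(146)=27517052599, p(147)=30388671978, p(148)=33549419497, p(149)=37027355200, p(150)=40853235313, p(151)=45060624582, p(152)=49686288421, p(153)=54770336324, p(154)=60356673280, p(155)=66493182097, p(156)=73232243759, p(157)=80630964769, p(158)=88751778802, p(159)=97662728555, p(160)=107438159466, p(161)=118159068427, p(162)=129913904637.
Final step: p(163) = p(162) + p(161) - p(158) - p(156) + p(151) + p(148) - p(141) - p(137) + p(128) + p(123) - p(112) - p(106) + p(93) + p(86) - p(71) - p(63) + p(46) + p(37) - p(18) - p(8)
= 129913904637 + 118159068427 - 88751778802 - 73232243759 + 45060624582 + 33549419497 - 16670689208 - 11097645016 + 4351078600 + 2552338241 - 761002156 - 384276336 + 82010177 + 34262962 - 4697205 - 1505499 + 105558 + 21637 - 385 - 22
= 142798995930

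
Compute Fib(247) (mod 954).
175

Matrix identity: Q^n = [[F_(n+1), F_n], [F_n, F_(n-1)]] with Q = [[1,1],[1,0]].
n = 247 = 11110111₂. Square-and-multiply, entries mod 954:
Q^1 = [[1,1],[1,0]]
Q^3 = (Q^1)²·Q = [[3,2],[2,1]]
Q^7 = (Q^3)²·Q = [[21,13],[13,8]]
Q^15 = (Q^7)²·Q = [[33,610],[610,377]]
Q^30 = (Q^15)² = [[175,152],[152,23]]
Q^61 = (Q^30)²·Q = [[827,305],[305,522]]
Q^123 = (Q^61)²·Q = [[669,398],[398,271]]
Q^247 = (Q^123)²·Q = [[327,175],[175,152]]
F_247 mod 954 = Q^247[0][1] = 175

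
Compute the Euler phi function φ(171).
108

171 = 3^2 × 19
φ(n) = n × ∏(1 - 1/p) for each prime p dividing n
φ(171) = 171 × (1 - 1/3) × (1 - 1/19) = 108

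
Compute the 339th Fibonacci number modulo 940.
186

Matrix identity: Q^n = [[F_(n+1), F_n], [F_n, F_(n-1)]] with Q = [[1,1],[1,0]].
n = 339 = 101010011₂. Square-and-multiply, entries mod 940:
Q^1 = [[1,1],[1,0]]
Q^2 = (Q^1)² = [[2,1],[1,1]]
Q^5 = (Q^2)²·Q = [[8,5],[5,3]]
Q^10 = (Q^5)² = [[89,55],[55,34]]
Q^21 = (Q^10)²·Q = [[791,606],[606,185]]
Q^42 = (Q^21)² = [[277,196],[196,81]]
Q^84 = (Q^42)² = [[465,608],[608,797]]
Q^169 = (Q^84)²·Q = [[525,269],[269,256]]
Q^339 = (Q^169)²·Q = [[655,186],[186,469]]
F_339 mod 940 = Q^339[0][1] = 186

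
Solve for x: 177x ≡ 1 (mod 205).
183

gcd(177, 205) = 1, so the inverse exists.
Extended Euclidean algorithm on (205, 177):
205 = 1 × 177 + 28  ⟹  28 = (1)·205 + (-1)·177
177 = 6 × 28 + 9  ⟹  9 = (-6)·205 + (7)·177
28 = 3 × 9 + 1  ⟹  1 = (19)·205 + (-22)·177
So (-22)·177 ≡ 1 (mod 205), i.e. 177^(-1) ≡ -22 ≡ 183 (mod 205).
Check: 177 × 183 = 32391 ≡ 1 (mod 205)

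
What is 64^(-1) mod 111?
85

gcd(64, 111) = 1, so the inverse exists.
Extended Euclidean algorithm on (111, 64):
111 = 1 × 64 + 47  ⟹  47 = (1)·111 + (-1)·64
64 = 1 × 47 + 17  ⟹  17 = (-1)·111 + (2)·64
47 = 2 × 17 + 13  ⟹  13 = (3)·111 + (-5)·64
17 = 1 × 13 + 4  ⟹  4 = (-4)·111 + (7)·64
13 = 3 × 4 + 1  ⟹  1 = (15)·111 + (-26)·64
So (-26)·64 ≡ 1 (mod 111), i.e. 64^(-1) ≡ -26 ≡ 85 (mod 111).
Check: 64 × 85 = 5440 ≡ 1 (mod 111)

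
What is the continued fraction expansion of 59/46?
[1; 3, 1, 1, 6]

Euclidean algorithm steps:
59 = 1 × 46 + 13
46 = 3 × 13 + 7
13 = 1 × 7 + 6
7 = 1 × 6 + 1
6 = 6 × 1 + 0
Continued fraction: [1; 3, 1, 1, 6]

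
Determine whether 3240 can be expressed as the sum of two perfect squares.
18² + 54² (a=18, b=54)

Factorization: 3240 = 2^3 × 3^4 × 5
By Fermat: n is sum of two squares iff every prime p ≡ 3 (mod 4) appears to even power.
All primes ≡ 3 (mod 4) appear to even power.
Search a = 0, 1, 2, … for 3240 - a² a perfect square: first hit at a = 18: 3240 - 324 = 2916 = 54².
3240 = 18² + 54² = 324 + 2916 ✓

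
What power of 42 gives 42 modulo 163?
1

Baby-step giant-step with step n = ⌈√163⌉ = 13.
Baby steps 42^j mod 163 (j:value) for j=0..12: 0:1, 1:42, 2:134, 3:86, 4:26, 5:114, 6:61, 7:117, 8:24, 9:30, 10:119, 11:108, 12:135.
h = 42 is already in the table at j=1, so x = 1.
Check: 42^1 ≡ 42 (mod 163).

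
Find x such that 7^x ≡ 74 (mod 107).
65

Baby-step giant-step with step n = ⌈√107⌉ = 11.
Baby steps 7^j mod 107 (j:value) for j=0..10: 0:1, 1:7, 2:49, 3:22, 4:47, 5:8, 6:56, 7:71, 8:69, 9:55, 10:64.
Giant-step multiplier: 7^(-11) ≡ 7^(106-11) = 7^95 ≡ 91 (mod 107).
Giant steps γ_i = 74·91^i mod 107: γ_0=74, γ_1=100, γ_2=5, γ_3=27, γ_4=103, γ_5=64 (in table at j=10).
x = i·n + j = 5·11 + 10 = 65.
Check: 7^65 ≡ 74 (mod 107).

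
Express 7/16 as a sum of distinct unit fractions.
1/3 + 1/10 + 1/240

Greedy algorithm:
7/16: ceiling(16/7) = 3, use 1/3
5/48: ceiling(48/5) = 10, use 1/10
1/240: ceiling(240/1) = 240, use 1/240
Result: 7/16 = 1/3 + 1/10 + 1/240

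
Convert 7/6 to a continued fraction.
[1; 6]

Euclidean algorithm steps:
7 = 1 × 6 + 1
6 = 6 × 1 + 0
Continued fraction: [1; 6]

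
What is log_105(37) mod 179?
125

Baby-step giant-step with step n = ⌈√179⌉ = 14.
Baby steps 105^j mod 179 (j:value) for j=0..13: 0:1, 1:105, 2:106, 3:32, 4:138, 5:170, 6:129, 7:120, 8:70, 9:11, 10:81, 11:92, 12:173, 13:86.
Giant-step multiplier: 105^(-14) ≡ 105^(178-14) = 105^164 ≡ 47 (mod 179).
Giant steps γ_i = 37·47^i mod 179: γ_0=37, γ_1=128, γ_2=109, γ_3=111, γ_4=26, γ_5=148, γ_6=154, γ_7=78, γ_8=86 (in table at j=13).
x = i·n + j = 8·14 + 13 = 125.
Check: 105^125 ≡ 37 (mod 179).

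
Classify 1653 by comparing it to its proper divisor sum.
deficient

Proper divisors of 1653: sum = 1 + 3 + 19 + 29 + 57 + 87 + 551 = 747
Since 747 < 1653, 1653 is deficient.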